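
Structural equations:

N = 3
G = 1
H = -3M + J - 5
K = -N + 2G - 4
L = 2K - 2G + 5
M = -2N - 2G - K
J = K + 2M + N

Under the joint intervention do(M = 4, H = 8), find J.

6

Setting M = 4, H = 8 by intervention discards those variables' equations.
K = -N + 2G - 4  [with N=3, G=1]  = -5
J = K + 2M + N  [with K=-5, M=4, N=3]  = 6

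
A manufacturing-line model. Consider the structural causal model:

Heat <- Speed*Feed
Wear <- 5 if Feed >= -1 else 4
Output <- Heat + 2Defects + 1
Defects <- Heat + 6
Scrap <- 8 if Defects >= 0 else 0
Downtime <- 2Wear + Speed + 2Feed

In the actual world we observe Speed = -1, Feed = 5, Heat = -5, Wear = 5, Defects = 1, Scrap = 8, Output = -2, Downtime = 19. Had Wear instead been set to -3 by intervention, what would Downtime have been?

3

do(Wear=-3) replaces the equation Wear <- 5 if Feed >= -1 else 4 with the constant Wear = -3.
Downtime = 2Wear + Speed + 2Feed  [with Wear=-3, Speed=-1, Feed=5]  = 3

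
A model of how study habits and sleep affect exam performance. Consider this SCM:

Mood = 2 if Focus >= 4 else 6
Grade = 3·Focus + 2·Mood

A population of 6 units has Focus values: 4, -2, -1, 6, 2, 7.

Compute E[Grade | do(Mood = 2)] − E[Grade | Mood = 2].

Every unit gets Mood=2 under the intervention. Grade values become 16, -2, 1, 22, 10, 25; E[Grade|do(Mood=2)] = 12.
Observing Mood=2 restricts to units where Mood's equation naturally yields 2: Focus ∈ {4, 6, 7}. In that subpopulation Grade = 16, 22, 25, mean 21.
Difference = 12 − 21 = -9.

-9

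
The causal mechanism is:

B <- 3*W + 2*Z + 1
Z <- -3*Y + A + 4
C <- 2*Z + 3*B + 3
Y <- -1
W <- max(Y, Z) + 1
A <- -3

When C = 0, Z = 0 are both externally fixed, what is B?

4

Under do(C = 0, Z = 0), each intervened variable's structural equation is replaced by its fixed value.
W = max(Y, Z) + 1  [with Y=-1, Z=0]  = 1
B = 3*W + 2*Z + 1  [with W=1, Z=0]  = 4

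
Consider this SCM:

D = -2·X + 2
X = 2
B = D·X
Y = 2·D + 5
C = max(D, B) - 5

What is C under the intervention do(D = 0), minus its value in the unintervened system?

do(D=0) replaces the equation D = -2·X + 2 with the constant D = 0.
B = D·X  [with D=0, X=2]  = 0
C = max(D, B) - 5  [with D=0, B=0]  = -5
Without intervention: D = -2·X + 2  [with X=2]  = -2; B = D·X  [with D=-2, X=2]  = -4; C = max(D, B) - 5  [with D=-2, B=-4]  = -7.
Change = -5 − (-7) = 2.

2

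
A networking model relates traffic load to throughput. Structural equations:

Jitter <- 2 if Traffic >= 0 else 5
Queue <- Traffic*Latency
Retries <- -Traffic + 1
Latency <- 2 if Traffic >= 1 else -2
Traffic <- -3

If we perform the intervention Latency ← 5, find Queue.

-15

The intervention breaks the incoming arrows to Latency: Latency <- 2 if Traffic >= 1 else -2 no longer applies, and Latency = 5.
Queue = Traffic*Latency  [with Traffic=-3, Latency=5]  = -15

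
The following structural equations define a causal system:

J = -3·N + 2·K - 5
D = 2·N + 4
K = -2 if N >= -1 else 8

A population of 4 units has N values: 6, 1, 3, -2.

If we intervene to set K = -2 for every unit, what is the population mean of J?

Under do(K=-2), K's equation is replaced by K=-2 for every unit. Per-unit J: -27, -12, -18, -3. Mean = -15.

-15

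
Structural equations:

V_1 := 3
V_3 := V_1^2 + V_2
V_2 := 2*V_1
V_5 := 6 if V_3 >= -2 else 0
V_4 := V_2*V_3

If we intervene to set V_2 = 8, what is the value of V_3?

The intervention breaks the incoming arrows to V_2: V_2 := 2*V_1 no longer applies, and V_2 = 8.
V_3 = V_1^2 + V_2  [with V_1=3, V_2=8]  = 17

17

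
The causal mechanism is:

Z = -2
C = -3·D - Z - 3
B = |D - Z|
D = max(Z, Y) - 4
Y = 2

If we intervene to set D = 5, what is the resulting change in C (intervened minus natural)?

The intervention breaks the incoming arrows to D: D = max(Z, Y) - 4 no longer applies, and D = 5.
C = -3·D - Z - 3  [with D=5, Z=-2]  = -16
Without intervention: D = max(Z, Y) - 4  [with Z=-2, Y=2]  = -2; C = -3·D - Z - 3  [with D=-2, Z=-2]  = 5.
Change = -16 − 5 = -21.

-21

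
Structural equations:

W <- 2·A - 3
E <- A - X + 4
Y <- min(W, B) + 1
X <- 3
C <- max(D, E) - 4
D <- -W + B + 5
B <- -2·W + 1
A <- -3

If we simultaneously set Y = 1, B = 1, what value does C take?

11

Under do(Y = 1, B = 1), each intervened variable's structural equation is replaced by its fixed value.
E = A - X + 4  [with A=-3, X=3]  = -2
W = 2·A - 3  [with A=-3]  = -9
D = -W + B + 5  [with W=-9, B=1]  = 15
C = max(D, E) - 4  [with D=15, E=-2]  = 11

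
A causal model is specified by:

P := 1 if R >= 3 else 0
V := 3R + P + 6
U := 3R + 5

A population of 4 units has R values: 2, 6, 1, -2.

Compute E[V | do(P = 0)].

11.25

Under do(P=0), P's equation is replaced by P=0 for every unit. Per-unit V: 12, 24, 9, 0. Mean = 11.25.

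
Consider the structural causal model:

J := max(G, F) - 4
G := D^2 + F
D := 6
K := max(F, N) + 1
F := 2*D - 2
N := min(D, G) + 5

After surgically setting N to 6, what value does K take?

11

The intervention breaks the incoming arrows to N: N := min(D, G) + 5 no longer applies, and N = 6.
F = 2*D - 2  [with D=6]  = 10
K = max(F, N) + 1  [with F=10, N=6]  = 11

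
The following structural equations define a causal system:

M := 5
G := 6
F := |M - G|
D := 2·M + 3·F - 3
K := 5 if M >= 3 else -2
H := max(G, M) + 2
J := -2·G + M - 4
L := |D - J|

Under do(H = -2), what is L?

Intervening sets H = -2 and removes its equation (H := max(G, M) + 2).
L is not downstream of the intervention, so its value is determined by the original equations.
F = |M - G|  [with M=5, G=6]  = 1
D = 2·M + 3·F - 3  [with M=5, F=1]  = 10
J = -2·G + M - 4  [with G=6, M=5]  = -11
L = |D - J|  [with D=10, J=-11]  = 21

21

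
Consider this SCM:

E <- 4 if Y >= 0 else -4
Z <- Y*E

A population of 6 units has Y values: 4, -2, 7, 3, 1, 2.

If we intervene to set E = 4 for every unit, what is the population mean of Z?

10

Under do(E=4), E's equation is replaced by E=4 for every unit. Per-unit Z: 16, -8, 28, 12, 4, 8. Mean = 10.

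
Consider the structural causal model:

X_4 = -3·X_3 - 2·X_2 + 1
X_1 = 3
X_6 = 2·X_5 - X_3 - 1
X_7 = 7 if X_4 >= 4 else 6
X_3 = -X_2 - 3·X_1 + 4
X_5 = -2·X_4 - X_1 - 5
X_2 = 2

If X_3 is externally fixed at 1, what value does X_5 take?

do(X_3=1) replaces the equation X_3 = -X_2 - 3·X_1 + 4 with the constant X_3 = 1.
X_4 = -3·X_3 - 2·X_2 + 1  [with X_3=1, X_2=2]  = -6
X_5 = -2·X_4 - X_1 - 5  [with X_4=-6, X_1=3]  = 4

4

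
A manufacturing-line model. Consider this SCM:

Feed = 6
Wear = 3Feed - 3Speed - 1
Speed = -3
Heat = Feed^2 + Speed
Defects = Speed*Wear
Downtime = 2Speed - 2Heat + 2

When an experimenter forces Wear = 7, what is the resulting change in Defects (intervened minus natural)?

Intervening sets Wear = 7 and removes its equation (Wear = 3Feed - 3Speed - 1).
Defects = Speed*Wear  [with Speed=-3, Wear=7]  = -21
Without intervention: Wear = 3Feed - 3Speed - 1  [with Feed=6, Speed=-3]  = 26; Defects = Speed*Wear  [with Speed=-3, Wear=26]  = -78.
Change = -21 − (-78) = 57.

57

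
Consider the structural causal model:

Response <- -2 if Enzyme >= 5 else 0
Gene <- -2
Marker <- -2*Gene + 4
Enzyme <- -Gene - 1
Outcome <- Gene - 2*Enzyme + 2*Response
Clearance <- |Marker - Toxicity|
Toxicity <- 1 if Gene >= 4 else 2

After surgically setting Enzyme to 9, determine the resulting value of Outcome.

Under do(Enzyme=9), the mechanism Enzyme <- -Gene - 1 is discarded; Enzyme is fixed at 9.
Response = -2 if Enzyme >= 5 else 0  [with Enzyme=9]  = -2
Outcome = Gene - 2*Enzyme + 2*Response  [with Gene=-2, Enzyme=9, Response=-2]  = -24

-24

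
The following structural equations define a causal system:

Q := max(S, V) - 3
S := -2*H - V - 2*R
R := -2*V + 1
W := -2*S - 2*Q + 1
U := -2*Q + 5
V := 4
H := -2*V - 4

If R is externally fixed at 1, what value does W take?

-65

The intervention breaks the incoming arrows to R: R := -2*V + 1 no longer applies, and R = 1.
H = -2*V - 4  [with V=4]  = -12
S = -2*H - V - 2*R  [with H=-12, V=4, R=1]  = 18
Q = max(S, V) - 3  [with S=18, V=4]  = 15
W = -2*S - 2*Q + 1  [with S=18, Q=15]  = -65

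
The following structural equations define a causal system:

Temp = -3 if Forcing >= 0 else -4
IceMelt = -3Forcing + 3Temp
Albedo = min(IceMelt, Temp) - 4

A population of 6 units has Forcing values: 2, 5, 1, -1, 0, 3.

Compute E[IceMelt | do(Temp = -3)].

The intervention sets Temp=-3 in all 6 units regardless of Forcing. Recomputing IceMelt per unit gives -15, -24, -12, -6, -9, -18; average -14.

-14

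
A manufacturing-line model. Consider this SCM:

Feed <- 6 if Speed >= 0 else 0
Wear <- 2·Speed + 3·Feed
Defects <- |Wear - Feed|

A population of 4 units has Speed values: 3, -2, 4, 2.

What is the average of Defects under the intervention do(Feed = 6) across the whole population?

15.5

Every unit gets Feed=6 under the intervention. Defects values become 18, 8, 20, 16; E[Defects|do(Feed=6)] = 15.5.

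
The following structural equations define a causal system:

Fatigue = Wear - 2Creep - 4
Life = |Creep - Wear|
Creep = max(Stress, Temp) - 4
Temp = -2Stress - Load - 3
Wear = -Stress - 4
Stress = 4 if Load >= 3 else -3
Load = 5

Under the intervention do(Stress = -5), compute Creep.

Under do(Stress=-5), the mechanism Stress = 4 if Load >= 3 else -3 is discarded; Stress is fixed at -5.
Temp = -2Stress - Load - 3  [with Stress=-5, Load=5]  = 2
Creep = max(Stress, Temp) - 4  [with Stress=-5, Temp=2]  = -2

-2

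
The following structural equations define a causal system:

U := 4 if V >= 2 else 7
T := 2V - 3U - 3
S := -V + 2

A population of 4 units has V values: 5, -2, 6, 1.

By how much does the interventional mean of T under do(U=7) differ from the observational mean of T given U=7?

Under do(U=7), U's equation is replaced by U=7 for every unit. Per-unit T: -14, -28, -12, -22. Mean = -19.
Observing U=7 restricts to units where U's equation naturally yields 7: V ∈ {-2, 1}. In that subpopulation T = -28, -22, mean -25.
Difference = -19 − (-25) = 6.

6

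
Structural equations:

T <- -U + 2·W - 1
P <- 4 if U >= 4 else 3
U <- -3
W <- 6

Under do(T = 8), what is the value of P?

The intervention breaks the incoming arrows to T: T <- -U + 2·W - 1 no longer applies, and T = 8.
P is not downstream of the intervention, so its value is determined by the original equations.
P = 4 if U >= 4 else 3  [with U=-3]  = 3

3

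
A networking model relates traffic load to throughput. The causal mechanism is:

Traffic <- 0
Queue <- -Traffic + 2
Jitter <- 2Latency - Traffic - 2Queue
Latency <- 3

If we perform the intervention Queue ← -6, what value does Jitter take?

18

The intervention breaks the incoming arrows to Queue: Queue <- -Traffic + 2 no longer applies, and Queue = -6.
Jitter = 2Latency - Traffic - 2Queue  [with Latency=3, Traffic=0, Queue=-6]  = 18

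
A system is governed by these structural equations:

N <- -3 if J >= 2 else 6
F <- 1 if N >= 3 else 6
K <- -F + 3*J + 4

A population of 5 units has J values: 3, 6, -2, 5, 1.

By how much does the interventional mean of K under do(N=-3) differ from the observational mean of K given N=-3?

Under do(N=-3), N's equation is replaced by N=-3 for every unit. Per-unit K: 7, 16, -8, 13, 1. Mean = 5.8.
Conditioning on N=-3 selects the 3 unit(s) with J ∈ {3, 6, 5}. Their K values: 7, 16, 13. Mean = 12.
Difference = 5.8 − 12 = -6.2.

-6.2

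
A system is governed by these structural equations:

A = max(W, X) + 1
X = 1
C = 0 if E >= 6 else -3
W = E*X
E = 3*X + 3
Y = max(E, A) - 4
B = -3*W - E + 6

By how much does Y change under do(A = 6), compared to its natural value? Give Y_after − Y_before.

Under do(A=6), the mechanism A = max(W, X) + 1 is discarded; A is fixed at 6.
E = 3*X + 3  [with X=1]  = 6
Y = max(E, A) - 4  [with E=6, A=6]  = 2
Without intervention: E = 3*X + 3  [with X=1]  = 6; W = E*X  [with E=6, X=1]  = 6; A = max(W, X) + 1  [with W=6, X=1]  = 7; Y = max(E, A) - 4  [with E=6, A=7]  = 3.
Change = 2 − 3 = -1.

-1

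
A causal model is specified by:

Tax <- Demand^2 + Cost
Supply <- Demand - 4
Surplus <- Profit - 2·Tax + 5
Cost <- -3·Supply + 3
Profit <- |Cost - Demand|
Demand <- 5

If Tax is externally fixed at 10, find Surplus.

-10

Under do(Tax=10), the mechanism Tax <- Demand^2 + Cost is discarded; Tax is fixed at 10.
Supply = Demand - 4  [with Demand=5]  = 1
Cost = -3·Supply + 3  [with Supply=1]  = 0
Profit = |Cost - Demand|  [with Cost=0, Demand=5]  = 5
Surplus = Profit - 2·Tax + 5  [with Profit=5, Tax=10]  = -10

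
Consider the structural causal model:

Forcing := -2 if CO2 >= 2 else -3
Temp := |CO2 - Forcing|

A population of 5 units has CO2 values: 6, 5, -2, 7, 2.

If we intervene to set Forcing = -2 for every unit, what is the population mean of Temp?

5.6

Under do(Forcing=-2), Forcing's equation is replaced by Forcing=-2 for every unit. Per-unit Temp: 8, 7, 0, 9, 4. Mean = 5.6.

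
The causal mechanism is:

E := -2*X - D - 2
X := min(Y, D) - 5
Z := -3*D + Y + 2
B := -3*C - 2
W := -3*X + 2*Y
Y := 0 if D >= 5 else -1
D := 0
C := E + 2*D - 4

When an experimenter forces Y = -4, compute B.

do(Y=-4) replaces the equation Y := 0 if D >= 5 else -1 with the constant Y = -4.
X = min(Y, D) - 5  [with Y=-4, D=0]  = -9
E = -2*X - D - 2  [with X=-9, D=0]  = 16
C = E + 2*D - 4  [with E=16, D=0]  = 12
B = -3*C - 2  [with C=12]  = -38

-38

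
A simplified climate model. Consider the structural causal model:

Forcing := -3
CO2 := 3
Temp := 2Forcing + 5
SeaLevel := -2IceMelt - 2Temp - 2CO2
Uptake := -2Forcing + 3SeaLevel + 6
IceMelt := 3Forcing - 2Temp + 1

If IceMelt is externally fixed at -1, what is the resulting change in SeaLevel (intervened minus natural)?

Intervening sets IceMelt = -1 and removes its equation (IceMelt := 3Forcing - 2Temp + 1).
Temp = 2Forcing + 5  [with Forcing=-3]  = -1
SeaLevel = -2IceMelt - 2Temp - 2CO2  [with IceMelt=-1, Temp=-1, CO2=3]  = -2
Without intervention: Temp = 2Forcing + 5  [with Forcing=-3]  = -1; IceMelt = 3Forcing - 2Temp + 1  [with Forcing=-3, Temp=-1]  = -6; SeaLevel = -2IceMelt - 2Temp - 2CO2  [with IceMelt=-6, Temp=-1, CO2=3]  = 8.
Change = -2 − 8 = -10.

-10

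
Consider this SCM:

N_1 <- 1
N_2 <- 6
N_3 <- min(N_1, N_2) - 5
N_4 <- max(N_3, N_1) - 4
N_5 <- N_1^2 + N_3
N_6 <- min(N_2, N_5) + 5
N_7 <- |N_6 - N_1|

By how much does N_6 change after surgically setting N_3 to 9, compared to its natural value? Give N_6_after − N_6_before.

The intervention breaks the incoming arrows to N_3: N_3 <- min(N_1, N_2) - 5 no longer applies, and N_3 = 9.
N_5 = N_1^2 + N_3  [with N_1=1, N_3=9]  = 10
N_6 = min(N_2, N_5) + 5  [with N_2=6, N_5=10]  = 11
Without intervention: N_3 = min(N_1, N_2) - 5  [with N_1=1, N_2=6]  = -4; N_5 = N_1^2 + N_3  [with N_1=1, N_3=-4]  = -3; N_6 = min(N_2, N_5) + 5  [with N_2=6, N_5=-3]  = 2.
Change = 11 − 2 = 9.

9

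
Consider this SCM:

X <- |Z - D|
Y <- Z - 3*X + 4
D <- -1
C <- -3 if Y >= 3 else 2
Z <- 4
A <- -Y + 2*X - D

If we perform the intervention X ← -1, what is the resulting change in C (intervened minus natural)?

The intervention breaks the incoming arrows to X: X <- |Z - D| no longer applies, and X = -1.
Y = Z - 3*X + 4  [with Z=4, X=-1]  = 11
C = -3 if Y >= 3 else 2  [with Y=11]  = -3
Without intervention: X = |Z - D|  [with Z=4, D=-1]  = 5; Y = Z - 3*X + 4  [with Z=4, X=5]  = -7; C = -3 if Y >= 3 else 2  [with Y=-7]  = 2.
Change = -3 − 2 = -5.

-5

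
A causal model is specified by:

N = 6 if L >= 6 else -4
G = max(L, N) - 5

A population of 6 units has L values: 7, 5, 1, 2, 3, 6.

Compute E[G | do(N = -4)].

-1

The intervention sets N=-4 in all 6 units regardless of L. Recomputing G per unit gives 2, 0, -4, -3, -2, 1; average -1.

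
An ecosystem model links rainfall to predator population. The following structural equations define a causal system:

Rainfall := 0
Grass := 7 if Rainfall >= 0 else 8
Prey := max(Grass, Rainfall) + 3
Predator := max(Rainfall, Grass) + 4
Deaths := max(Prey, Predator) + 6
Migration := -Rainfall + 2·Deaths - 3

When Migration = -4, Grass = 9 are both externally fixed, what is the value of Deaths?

The joint intervention fixes Migration = -4, Grass = 9, removing each variable's own equation.
Prey = max(Grass, Rainfall) + 3  [with Grass=9, Rainfall=0]  = 12
Predator = max(Rainfall, Grass) + 4  [with Rainfall=0, Grass=9]  = 13
Deaths = max(Prey, Predator) + 6  [with Prey=12, Predator=13]  = 19

19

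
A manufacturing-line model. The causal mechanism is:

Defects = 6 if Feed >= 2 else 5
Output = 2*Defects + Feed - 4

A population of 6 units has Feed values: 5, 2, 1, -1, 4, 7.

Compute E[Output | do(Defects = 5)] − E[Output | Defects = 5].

Every unit gets Defects=5 under the intervention. Output values become 11, 8, 7, 5, 10, 13; E[Output|do(Defects=5)] = 9.
Observing Defects=5 restricts to units where Defects's equation naturally yields 5: Feed ∈ {1, -1}. In that subpopulation Output = 7, 5, mean 6.
Difference = 9 − 6 = 3.

3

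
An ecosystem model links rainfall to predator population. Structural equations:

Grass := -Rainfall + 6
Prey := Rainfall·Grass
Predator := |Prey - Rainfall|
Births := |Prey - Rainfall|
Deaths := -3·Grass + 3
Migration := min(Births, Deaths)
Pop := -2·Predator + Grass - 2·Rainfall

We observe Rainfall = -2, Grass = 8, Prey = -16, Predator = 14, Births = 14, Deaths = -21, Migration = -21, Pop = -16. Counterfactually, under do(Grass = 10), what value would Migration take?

Under do(Grass=10), the mechanism Grass := -Rainfall + 6 is discarded; Grass is fixed at 10.
Prey = Rainfall·Grass  [with Rainfall=-2, Grass=10]  = -20
Births = |Prey - Rainfall|  [with Prey=-20, Rainfall=-2]  = 18
Deaths = -3·Grass + 3  [with Grass=10]  = -27
Migration = min(Births, Deaths)  [with Births=18, Deaths=-27]  = -27

-27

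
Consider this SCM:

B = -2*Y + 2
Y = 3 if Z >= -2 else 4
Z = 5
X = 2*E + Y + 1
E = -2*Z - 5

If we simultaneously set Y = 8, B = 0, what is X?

The joint intervention fixes Y = 8, B = 0, removing each variable's own equation.
E = -2*Z - 5  [with Z=5]  = -15
X = 2*E + Y + 1  [with E=-15, Y=8]  = -21

-21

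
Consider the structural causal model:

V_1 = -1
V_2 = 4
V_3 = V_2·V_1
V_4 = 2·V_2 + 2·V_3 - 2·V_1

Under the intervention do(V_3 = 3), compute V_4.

The intervention breaks the incoming arrows to V_3: V_3 = V_2·V_1 no longer applies, and V_3 = 3.
V_4 = 2·V_2 + 2·V_3 - 2·V_1  [with V_2=4, V_3=3, V_1=-1]  = 16

16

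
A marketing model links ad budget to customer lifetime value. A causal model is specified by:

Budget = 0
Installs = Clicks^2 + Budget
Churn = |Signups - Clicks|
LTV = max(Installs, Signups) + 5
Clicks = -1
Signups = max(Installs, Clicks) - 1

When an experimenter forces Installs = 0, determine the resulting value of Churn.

0

do(Installs=0) replaces the equation Installs = Clicks^2 + Budget with the constant Installs = 0.
Signups = max(Installs, Clicks) - 1  [with Installs=0, Clicks=-1]  = -1
Churn = |Signups - Clicks|  [with Signups=-1, Clicks=-1]  = 0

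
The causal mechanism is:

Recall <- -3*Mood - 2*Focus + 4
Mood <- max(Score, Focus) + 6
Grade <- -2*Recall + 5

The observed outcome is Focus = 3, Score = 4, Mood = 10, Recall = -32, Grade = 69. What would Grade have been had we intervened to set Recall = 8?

-11

Intervening sets Recall = 8 and removes its equation (Recall <- -3*Mood - 2*Focus + 4).
Grade = -2*Recall + 5  [with Recall=8]  = -11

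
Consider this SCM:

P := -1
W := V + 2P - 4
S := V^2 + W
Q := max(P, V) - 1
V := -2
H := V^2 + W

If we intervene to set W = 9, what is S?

do(W=9) replaces the equation W := V + 2P - 4 with the constant W = 9.
S = V^2 + W  [with V=-2, W=9]  = 13

13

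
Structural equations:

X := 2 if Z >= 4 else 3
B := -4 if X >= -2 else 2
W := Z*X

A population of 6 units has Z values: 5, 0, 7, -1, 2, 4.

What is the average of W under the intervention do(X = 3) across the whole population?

The intervention sets X=3 in all 6 units regardless of Z. Recomputing W per unit gives 15, 0, 21, -3, 6, 12; average 8.5.

8.5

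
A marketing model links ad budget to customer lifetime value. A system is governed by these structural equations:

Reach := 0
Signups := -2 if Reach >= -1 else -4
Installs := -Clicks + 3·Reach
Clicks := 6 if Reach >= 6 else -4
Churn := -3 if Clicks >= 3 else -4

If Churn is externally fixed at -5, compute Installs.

do(Churn=-5) replaces the equation Churn := -3 if Clicks >= 3 else -4 with the constant Churn = -5.
Installs is not downstream of the intervention, so its value is determined by the original equations.
Clicks = 6 if Reach >= 6 else -4  [with Reach=0]  = -4
Installs = -Clicks + 3·Reach  [with Clicks=-4, Reach=0]  = 4

4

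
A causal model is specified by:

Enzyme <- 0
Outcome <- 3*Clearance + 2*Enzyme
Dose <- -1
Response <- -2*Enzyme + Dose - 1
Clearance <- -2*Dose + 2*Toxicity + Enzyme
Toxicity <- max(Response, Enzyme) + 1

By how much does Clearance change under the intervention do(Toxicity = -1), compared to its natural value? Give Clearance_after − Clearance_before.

-4

Intervening sets Toxicity = -1 and removes its equation (Toxicity <- max(Response, Enzyme) + 1).
Clearance = -2*Dose + 2*Toxicity + Enzyme  [with Dose=-1, Toxicity=-1, Enzyme=0]  = 0
Without intervention: Response = -2*Enzyme + Dose - 1  [with Enzyme=0, Dose=-1]  = -2; Toxicity = max(Response, Enzyme) + 1  [with Response=-2, Enzyme=0]  = 1; Clearance = -2*Dose + 2*Toxicity + Enzyme  [with Dose=-1, Toxicity=1, Enzyme=0]  = 4.
Change = 0 − 4 = -4.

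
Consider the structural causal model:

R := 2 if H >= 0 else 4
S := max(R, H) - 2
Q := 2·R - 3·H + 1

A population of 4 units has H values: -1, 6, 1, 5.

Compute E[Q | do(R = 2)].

do(R=2) breaks R's dependence on H. With R=2 fixed, Q across the units is 8, -13, 2, -10, mean -3.25.

-3.25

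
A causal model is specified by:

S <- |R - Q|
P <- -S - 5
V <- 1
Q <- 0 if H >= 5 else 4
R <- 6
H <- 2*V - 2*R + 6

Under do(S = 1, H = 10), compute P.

The joint intervention fixes S = 1, H = 10, removing each variable's own equation.
P = -S - 5  [with S=1]  = -6

-6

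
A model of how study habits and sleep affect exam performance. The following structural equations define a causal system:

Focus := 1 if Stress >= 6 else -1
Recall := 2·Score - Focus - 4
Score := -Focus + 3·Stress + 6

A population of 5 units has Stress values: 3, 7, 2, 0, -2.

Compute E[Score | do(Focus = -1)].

Under do(Focus=-1), Focus's equation is replaced by Focus=-1 for every unit. Per-unit Score: 16, 28, 13, 7, 1. Mean = 13.

13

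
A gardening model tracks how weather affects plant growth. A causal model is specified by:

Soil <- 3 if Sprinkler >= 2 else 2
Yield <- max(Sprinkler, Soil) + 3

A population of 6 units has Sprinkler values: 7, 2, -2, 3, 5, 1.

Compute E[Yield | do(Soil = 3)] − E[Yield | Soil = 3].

-0.5

Under do(Soil=3), Soil's equation is replaced by Soil=3 for every unit. Per-unit Yield: 10, 6, 6, 6, 8, 6. Mean = 7.
E[Yield|Soil=3] averages over only the 4 units with Soil=3 (Sprinkler = 7, 2, 3, 5): Yield = 10, 6, 6, 8, mean 7.5.
Difference = 7 − 7.5 = -0.5.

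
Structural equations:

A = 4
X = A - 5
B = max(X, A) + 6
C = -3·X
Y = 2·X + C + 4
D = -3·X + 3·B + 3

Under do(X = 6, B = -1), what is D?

Under do(X = 6, B = -1), each intervened variable's structural equation is replaced by its fixed value.
D = -3·X + 3·B + 3  [with X=6, B=-1]  = -18

-18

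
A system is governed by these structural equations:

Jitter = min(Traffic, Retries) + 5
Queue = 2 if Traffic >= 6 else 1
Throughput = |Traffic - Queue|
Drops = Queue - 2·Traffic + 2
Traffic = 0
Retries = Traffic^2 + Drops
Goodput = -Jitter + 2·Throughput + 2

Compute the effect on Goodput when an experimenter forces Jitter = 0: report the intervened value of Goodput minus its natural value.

Under do(Jitter=0), the mechanism Jitter = min(Traffic, Retries) + 5 is discarded; Jitter is fixed at 0.
Queue = 2 if Traffic >= 6 else 1  [with Traffic=0]  = 1
Throughput = |Traffic - Queue|  [with Traffic=0, Queue=1]  = 1
Goodput = -Jitter + 2·Throughput + 2  [with Jitter=0, Throughput=1]  = 4
Without intervention: Queue = 2 if Traffic >= 6 else 1  [with Traffic=0]  = 1; Drops = Queue - 2·Traffic + 2  [with Queue=1, Traffic=0]  = 3; Retries = Traffic^2 + Drops  [with Traffic=0, Drops=3]  = 3; Jitter = min(Traffic, Retries) + 5  [with Traffic=0, Retries=3]  = 5; Throughput = |Traffic - Queue|  [with Traffic=0, Queue=1]  = 1; Goodput = -Jitter + 2·Throughput + 2  [with Jitter=5, Throughput=1]  = -1.
Change = 4 − (-1) = 5.

5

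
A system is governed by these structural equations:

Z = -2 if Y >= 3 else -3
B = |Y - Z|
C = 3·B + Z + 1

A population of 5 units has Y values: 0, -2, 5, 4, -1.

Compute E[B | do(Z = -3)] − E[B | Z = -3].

2.2

The intervention sets Z=-3 in all 5 units regardless of Y. Recomputing B per unit gives 3, 1, 8, 7, 2; average 4.2.
E[B|Z=-3] averages over only the 3 units with Z=-3 (Y = 0, -2, -1): B = 3, 1, 2, mean 2.
Difference = 4.2 − 2 = 2.2.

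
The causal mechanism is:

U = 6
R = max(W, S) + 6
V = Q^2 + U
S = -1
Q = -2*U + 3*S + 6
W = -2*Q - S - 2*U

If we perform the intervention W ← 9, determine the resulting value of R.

Under do(W=9), the mechanism W = -2*Q - S - 2*U is discarded; W is fixed at 9.
R = max(W, S) + 6  [with W=9, S=-1]  = 15

15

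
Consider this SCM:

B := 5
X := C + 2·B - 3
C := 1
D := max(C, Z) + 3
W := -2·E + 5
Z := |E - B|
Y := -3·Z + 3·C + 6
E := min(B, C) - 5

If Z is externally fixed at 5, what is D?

8

do(Z=5) replaces the equation Z := |E - B| with the constant Z = 5.
D = max(C, Z) + 3  [with C=1, Z=5]  = 8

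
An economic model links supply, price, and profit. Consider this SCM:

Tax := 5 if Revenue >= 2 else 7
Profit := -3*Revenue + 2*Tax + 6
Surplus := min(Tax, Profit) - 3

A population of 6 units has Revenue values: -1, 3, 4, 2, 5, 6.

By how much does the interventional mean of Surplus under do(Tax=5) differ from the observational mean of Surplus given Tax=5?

Under do(Tax=5), Tax's equation is replaced by Tax=5 for every unit. Per-unit Surplus: 2, 2, 1, 2, -2, -5. Mean = 0.
E[Surplus|Tax=5] averages over only the 5 units with Tax=5 (Revenue = 3, 4, 2, 5, 6): Surplus = 2, 1, 2, -2, -5, mean -0.4.
Difference = 0 − (-0.4) = 0.4.

0.4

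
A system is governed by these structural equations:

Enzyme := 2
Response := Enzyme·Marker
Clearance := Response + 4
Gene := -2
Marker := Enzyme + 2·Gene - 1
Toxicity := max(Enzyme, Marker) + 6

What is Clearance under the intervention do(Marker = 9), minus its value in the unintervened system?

The intervention breaks the incoming arrows to Marker: Marker := Enzyme + 2·Gene - 1 no longer applies, and Marker = 9.
Response = Enzyme·Marker  [with Enzyme=2, Marker=9]  = 18
Clearance = Response + 4  [with Response=18]  = 22
Without intervention: Marker = Enzyme + 2·Gene - 1  [with Enzyme=2, Gene=-2]  = -3; Response = Enzyme·Marker  [with Enzyme=2, Marker=-3]  = -6; Clearance = Response + 4  [with Response=-6]  = -2.
Change = 22 − (-2) = 24.

24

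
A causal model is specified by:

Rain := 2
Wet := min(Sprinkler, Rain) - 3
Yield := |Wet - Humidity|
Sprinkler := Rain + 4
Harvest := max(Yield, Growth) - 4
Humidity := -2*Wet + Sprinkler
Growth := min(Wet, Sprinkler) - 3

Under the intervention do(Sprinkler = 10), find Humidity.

12

do(Sprinkler=10) replaces the equation Sprinkler := Rain + 4 with the constant Sprinkler = 10.
Wet = min(Sprinkler, Rain) - 3  [with Sprinkler=10, Rain=2]  = -1
Humidity = -2*Wet + Sprinkler  [with Wet=-1, Sprinkler=10]  = 12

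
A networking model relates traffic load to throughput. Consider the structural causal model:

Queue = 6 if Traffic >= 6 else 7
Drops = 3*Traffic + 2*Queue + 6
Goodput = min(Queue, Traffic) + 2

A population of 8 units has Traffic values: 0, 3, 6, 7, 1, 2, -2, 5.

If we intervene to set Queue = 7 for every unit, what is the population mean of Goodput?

The intervention sets Queue=7 in all 8 units regardless of Traffic. Recomputing Goodput per unit gives 2, 5, 8, 9, 3, 4, 0, 7; average 4.75.

4.75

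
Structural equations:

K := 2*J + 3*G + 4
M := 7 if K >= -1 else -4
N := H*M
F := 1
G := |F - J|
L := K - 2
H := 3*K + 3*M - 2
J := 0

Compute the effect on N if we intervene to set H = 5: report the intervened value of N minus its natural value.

-245

do(H=5) replaces the equation H := 3*K + 3*M - 2 with the constant H = 5.
G = |F - J|  [with F=1, J=0]  = 1
K = 2*J + 3*G + 4  [with J=0, G=1]  = 7
M = 7 if K >= -1 else -4  [with K=7]  = 7
N = H*M  [with H=5, M=7]  = 35
Without intervention: G = |F - J|  [with F=1, J=0]  = 1; K = 2*J + 3*G + 4  [with J=0, G=1]  = 7; M = 7 if K >= -1 else -4  [with K=7]  = 7; H = 3*K + 3*M - 2  [with K=7, M=7]  = 40; N = H*M  [with H=40, M=7]  = 280.
Change = 35 − 280 = -245.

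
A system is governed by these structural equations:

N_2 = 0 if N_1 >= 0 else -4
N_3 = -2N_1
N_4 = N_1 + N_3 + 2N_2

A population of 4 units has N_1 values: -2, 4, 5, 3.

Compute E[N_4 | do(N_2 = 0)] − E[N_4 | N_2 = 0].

1.5

Every unit gets N_2=0 under the intervention. N_4 values become 2, -4, -5, -3; E[N_4|do(N_2=0)] = -2.5.
E[N_4|N_2=0] averages over only the 3 units with N_2=0 (N_1 = 4, 5, 3): N_4 = -4, -5, -3, mean -4.
Difference = -2.5 − (-4) = 1.5.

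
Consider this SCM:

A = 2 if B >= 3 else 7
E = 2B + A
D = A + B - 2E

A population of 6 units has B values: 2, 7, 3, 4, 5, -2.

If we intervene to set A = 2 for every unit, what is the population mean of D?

-11.5

do(A=2) breaks A's dependence on B. With A=2 fixed, D across the units is -8, -23, -11, -14, -17, 4, mean -11.5.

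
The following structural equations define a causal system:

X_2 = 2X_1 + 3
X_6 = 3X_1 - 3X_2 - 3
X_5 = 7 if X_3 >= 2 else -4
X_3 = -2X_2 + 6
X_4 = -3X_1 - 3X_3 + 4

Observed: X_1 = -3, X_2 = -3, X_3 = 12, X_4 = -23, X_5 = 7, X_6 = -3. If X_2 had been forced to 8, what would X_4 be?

43

Under do(X_2=8), the mechanism X_2 = 2X_1 + 3 is discarded; X_2 is fixed at 8.
X_3 = -2X_2 + 6  [with X_2=8]  = -10
X_4 = -3X_1 - 3X_3 + 4  [with X_1=-3, X_3=-10]  = 43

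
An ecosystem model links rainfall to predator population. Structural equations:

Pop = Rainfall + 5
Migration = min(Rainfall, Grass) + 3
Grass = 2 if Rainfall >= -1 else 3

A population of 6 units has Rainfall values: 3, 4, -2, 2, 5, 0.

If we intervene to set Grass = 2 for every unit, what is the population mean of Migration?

4

The intervention sets Grass=2 in all 6 units regardless of Rainfall. Recomputing Migration per unit gives 5, 5, 1, 5, 5, 3; average 4.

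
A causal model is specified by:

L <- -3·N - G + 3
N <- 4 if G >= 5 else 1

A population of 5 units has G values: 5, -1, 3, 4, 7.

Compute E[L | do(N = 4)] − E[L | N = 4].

Under do(N=4), N's equation is replaced by N=4 for every unit. Per-unit L: -14, -8, -12, -13, -16. Mean = -12.6.
Conditioning on N=4 selects the 2 unit(s) with G ∈ {5, 7}. Their L values: -14, -16. Mean = -15.
Difference = -12.6 − (-15) = 2.4.

2.4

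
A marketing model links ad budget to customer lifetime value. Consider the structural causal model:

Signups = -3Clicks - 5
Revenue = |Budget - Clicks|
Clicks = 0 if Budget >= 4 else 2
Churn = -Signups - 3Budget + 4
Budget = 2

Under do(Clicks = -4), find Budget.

Under do(Clicks=-4), the mechanism Clicks = 0 if Budget >= 4 else 2 is discarded; Clicks is fixed at -4.
Budget is not downstream of the intervention, so its value is determined by the original equations.

2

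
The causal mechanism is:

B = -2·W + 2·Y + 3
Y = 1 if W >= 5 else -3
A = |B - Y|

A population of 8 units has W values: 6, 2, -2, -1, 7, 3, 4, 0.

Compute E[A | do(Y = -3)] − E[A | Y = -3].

The intervention sets Y=-3 in all 8 units regardless of W. Recomputing A per unit gives 12, 4, 4, 2, 14, 6, 8, 0; average 6.25.
Conditioning on Y=-3 selects the 6 unit(s) with W ∈ {2, -2, -1, 3, 4, 0}. Their A values: 4, 4, 2, 6, 8, 0. Mean = 4.
Difference = 6.25 − 4 = 2.25.

2.25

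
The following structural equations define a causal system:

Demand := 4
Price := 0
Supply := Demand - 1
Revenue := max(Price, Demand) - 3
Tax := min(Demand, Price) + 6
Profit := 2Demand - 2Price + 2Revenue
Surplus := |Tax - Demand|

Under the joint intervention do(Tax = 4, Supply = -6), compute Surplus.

0

The joint intervention fixes Tax = 4, Supply = -6, removing each variable's own equation.
Surplus = |Tax - Demand|  [with Tax=4, Demand=4]  = 0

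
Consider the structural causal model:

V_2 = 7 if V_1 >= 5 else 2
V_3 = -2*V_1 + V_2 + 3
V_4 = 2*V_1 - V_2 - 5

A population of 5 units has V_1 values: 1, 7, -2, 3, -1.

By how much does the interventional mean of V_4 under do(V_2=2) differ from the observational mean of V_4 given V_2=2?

Under do(V_2=2), V_2's equation is replaced by V_2=2 for every unit. Per-unit V_4: -5, 7, -11, -1, -9. Mean = -3.8.
Observing V_2=2 restricts to units where V_2's equation naturally yields 2: V_1 ∈ {1, -2, 3, -1}. In that subpopulation V_4 = -5, -11, -1, -9, mean -6.5.
Difference = -3.8 − (-6.5) = 2.7.

2.7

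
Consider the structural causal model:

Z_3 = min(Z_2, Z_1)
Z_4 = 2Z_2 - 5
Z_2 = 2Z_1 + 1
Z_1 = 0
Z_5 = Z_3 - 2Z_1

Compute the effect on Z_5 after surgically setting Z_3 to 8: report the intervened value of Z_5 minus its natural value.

8

do(Z_3=8) replaces the equation Z_3 = min(Z_2, Z_1) with the constant Z_3 = 8.
Z_5 = Z_3 - 2Z_1  [with Z_3=8, Z_1=0]  = 8
Without intervention: Z_2 = 2Z_1 + 1  [with Z_1=0]  = 1; Z_3 = min(Z_2, Z_1)  [with Z_2=1, Z_1=0]  = 0; Z_5 = Z_3 - 2Z_1  [with Z_3=0, Z_1=0]  = 0.
Change = 8 − 0 = 8.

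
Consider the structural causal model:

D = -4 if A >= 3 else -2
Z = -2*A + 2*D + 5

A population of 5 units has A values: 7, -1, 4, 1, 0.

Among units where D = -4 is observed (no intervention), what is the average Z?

Conditioning on D=-4 selects the 2 unit(s) with A ∈ {7, 4}. Their Z values: -17, -11. Mean = -14.

-14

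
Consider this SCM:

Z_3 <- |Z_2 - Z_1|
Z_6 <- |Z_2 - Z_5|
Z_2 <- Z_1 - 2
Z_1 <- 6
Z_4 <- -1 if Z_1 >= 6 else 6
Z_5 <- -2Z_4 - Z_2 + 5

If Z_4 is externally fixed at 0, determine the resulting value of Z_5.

Intervening sets Z_4 = 0 and removes its equation (Z_4 <- -1 if Z_1 >= 6 else 6).
Z_2 = Z_1 - 2  [with Z_1=6]  = 4
Z_5 = -2Z_4 - Z_2 + 5  [with Z_4=0, Z_2=4]  = 1

1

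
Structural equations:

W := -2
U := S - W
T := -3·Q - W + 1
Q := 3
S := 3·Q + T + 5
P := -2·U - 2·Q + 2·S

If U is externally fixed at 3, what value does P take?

The intervention breaks the incoming arrows to U: U := S - W no longer applies, and U = 3.
T = -3·Q - W + 1  [with Q=3, W=-2]  = -6
S = 3·Q + T + 5  [with Q=3, T=-6]  = 8
P = -2·U - 2·Q + 2·S  [with U=3, Q=3, S=8]  = 4

4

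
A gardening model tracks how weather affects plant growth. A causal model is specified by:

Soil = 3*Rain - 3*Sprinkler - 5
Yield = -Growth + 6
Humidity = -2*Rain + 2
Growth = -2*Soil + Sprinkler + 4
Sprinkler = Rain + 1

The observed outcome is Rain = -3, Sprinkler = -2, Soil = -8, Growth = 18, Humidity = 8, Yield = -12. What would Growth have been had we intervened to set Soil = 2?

The intervention breaks the incoming arrows to Soil: Soil = 3*Rain - 3*Sprinkler - 5 no longer applies, and Soil = 2.
Sprinkler = Rain + 1  [with Rain=-3]  = -2
Growth = -2*Soil + Sprinkler + 4  [with Soil=2, Sprinkler=-2]  = -2

-2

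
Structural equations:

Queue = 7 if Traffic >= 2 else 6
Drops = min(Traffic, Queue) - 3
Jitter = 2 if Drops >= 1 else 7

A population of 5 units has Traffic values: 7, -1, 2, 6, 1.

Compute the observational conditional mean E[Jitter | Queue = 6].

7

E[Jitter|Queue=6] averages over only the 2 units with Queue=6 (Traffic = -1, 1): Jitter = 7, 7, mean 7.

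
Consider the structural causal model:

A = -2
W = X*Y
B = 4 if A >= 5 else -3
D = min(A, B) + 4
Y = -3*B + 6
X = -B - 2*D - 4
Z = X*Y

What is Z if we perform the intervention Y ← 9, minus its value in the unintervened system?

18

Under do(Y=9), the mechanism Y = -3*B + 6 is discarded; Y is fixed at 9.
B = 4 if A >= 5 else -3  [with A=-2]  = -3
D = min(A, B) + 4  [with A=-2, B=-3]  = 1
X = -B - 2*D - 4  [with B=-3, D=1]  = -3
Z = X*Y  [with X=-3, Y=9]  = -27
Without intervention: B = 4 if A >= 5 else -3  [with A=-2]  = -3; D = min(A, B) + 4  [with A=-2, B=-3]  = 1; X = -B - 2*D - 4  [with B=-3, D=1]  = -3; Y = -3*B + 6  [with B=-3]  = 15; Z = X*Y  [with X=-3, Y=15]  = -45.
Change = -27 − (-45) = 18.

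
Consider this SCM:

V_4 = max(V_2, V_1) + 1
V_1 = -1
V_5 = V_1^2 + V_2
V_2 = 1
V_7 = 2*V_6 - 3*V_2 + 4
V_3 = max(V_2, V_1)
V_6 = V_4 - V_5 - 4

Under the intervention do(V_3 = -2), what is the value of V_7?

-7

The intervention breaks the incoming arrows to V_3: V_3 = max(V_2, V_1) no longer applies, and V_3 = -2.
V_7 is not downstream of the intervention, so its value is determined by the original equations.
V_4 = max(V_2, V_1) + 1  [with V_2=1, V_1=-1]  = 2
V_5 = V_1^2 + V_2  [with V_1=-1, V_2=1]  = 2
V_6 = V_4 - V_5 - 4  [with V_4=2, V_5=2]  = -4
V_7 = 2*V_6 - 3*V_2 + 4  [with V_6=-4, V_2=1]  = -7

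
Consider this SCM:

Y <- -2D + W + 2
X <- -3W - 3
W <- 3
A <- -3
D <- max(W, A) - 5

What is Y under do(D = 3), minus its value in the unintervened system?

-10

do(D=3) replaces the equation D <- max(W, A) - 5 with the constant D = 3.
Y = -2D + W + 2  [with D=3, W=3]  = -1
Without intervention: D = max(W, A) - 5  [with W=3, A=-3]  = -2; Y = -2D + W + 2  [with D=-2, W=3]  = 9.
Change = -1 − 9 = -10.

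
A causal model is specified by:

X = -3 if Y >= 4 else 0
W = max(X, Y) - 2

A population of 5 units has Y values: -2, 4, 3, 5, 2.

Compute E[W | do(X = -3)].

0.4

do(X=-3) breaks X's dependence on Y. With X=-3 fixed, W across the units is -4, 2, 1, 3, 0, mean 0.4.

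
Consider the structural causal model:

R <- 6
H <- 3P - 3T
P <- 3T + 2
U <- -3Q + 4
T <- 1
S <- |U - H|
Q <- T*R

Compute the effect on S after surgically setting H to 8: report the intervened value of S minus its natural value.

Intervening sets H = 8 and removes its equation (H <- 3P - 3T).
Q = T*R  [with T=1, R=6]  = 6
U = -3Q + 4  [with Q=6]  = -14
S = |U - H|  [with U=-14, H=8]  = 22
Without intervention: Q = T*R  [with T=1, R=6]  = 6; P = 3T + 2  [with T=1]  = 5; U = -3Q + 4  [with Q=6]  = -14; H = 3P - 3T  [with P=5, T=1]  = 12; S = |U - H|  [with U=-14, H=12]  = 26.
Change = 22 − 26 = -4.

-4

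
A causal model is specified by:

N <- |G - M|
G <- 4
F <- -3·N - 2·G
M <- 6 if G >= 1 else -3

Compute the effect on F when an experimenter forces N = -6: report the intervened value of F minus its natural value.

24

The intervention breaks the incoming arrows to N: N <- |G - M| no longer applies, and N = -6.
F = -3·N - 2·G  [with N=-6, G=4]  = 10
Without intervention: M = 6 if G >= 1 else -3  [with G=4]  = 6; N = |G - M|  [with G=4, M=6]  = 2; F = -3·N - 2·G  [with N=2, G=4]  = -14.
Change = 10 − (-14) = 24.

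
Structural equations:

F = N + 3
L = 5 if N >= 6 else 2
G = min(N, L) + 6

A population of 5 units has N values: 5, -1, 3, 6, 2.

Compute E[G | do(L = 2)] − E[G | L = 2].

Under do(L=2), L's equation is replaced by L=2 for every unit. Per-unit G: 8, 5, 8, 8, 8. Mean = 7.4.
Conditioning on L=2 selects the 4 unit(s) with N ∈ {5, -1, 3, 2}. Their G values: 8, 5, 8, 8. Mean = 7.25.
Difference = 7.4 − 7.25 = 0.15.

0.15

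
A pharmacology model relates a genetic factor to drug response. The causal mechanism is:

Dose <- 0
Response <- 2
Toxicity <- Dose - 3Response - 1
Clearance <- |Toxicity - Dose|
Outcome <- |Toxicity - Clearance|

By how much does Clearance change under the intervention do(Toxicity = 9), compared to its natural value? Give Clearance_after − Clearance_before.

2

The intervention breaks the incoming arrows to Toxicity: Toxicity <- Dose - 3Response - 1 no longer applies, and Toxicity = 9.
Clearance = |Toxicity - Dose|  [with Toxicity=9, Dose=0]  = 9
Without intervention: Toxicity = Dose - 3Response - 1  [with Dose=0, Response=2]  = -7; Clearance = |Toxicity - Dose|  [with Toxicity=-7, Dose=0]  = 7.
Change = 9 − 7 = 2.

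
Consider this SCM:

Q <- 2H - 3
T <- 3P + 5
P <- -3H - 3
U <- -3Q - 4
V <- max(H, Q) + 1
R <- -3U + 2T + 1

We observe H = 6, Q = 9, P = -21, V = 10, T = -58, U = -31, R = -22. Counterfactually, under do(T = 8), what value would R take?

Under do(T=8), the mechanism T <- 3P + 5 is discarded; T is fixed at 8.
Q = 2H - 3  [with H=6]  = 9
U = -3Q - 4  [with Q=9]  = -31
R = -3U + 2T + 1  [with U=-31, T=8]  = 110

110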